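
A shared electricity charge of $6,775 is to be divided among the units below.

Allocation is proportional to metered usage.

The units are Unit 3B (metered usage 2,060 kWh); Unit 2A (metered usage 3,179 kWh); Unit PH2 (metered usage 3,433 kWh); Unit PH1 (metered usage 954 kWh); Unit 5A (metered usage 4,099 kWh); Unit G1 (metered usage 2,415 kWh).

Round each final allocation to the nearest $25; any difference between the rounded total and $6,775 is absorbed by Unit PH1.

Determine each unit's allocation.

Sum of metered usage: 16,140.
Raw shares: Unit 3B 2,060/16,140 × $6,775 = 864.71; Unit 2A 3,179/16,140 × $6,775 = 1,334.43; Unit PH2 3,433/16,140 × $6,775 = 1,441.05; Unit PH1 954/16,140 × $6,775 = 400.46; Unit 5A 4,099/16,140 × $6,775 = 1,720.61; Unit G1 2,415/16,140 × $6,775 = 1,013.73.
After rounding ($25): Unit 3B $875; Unit 2A $1,325; Unit PH2 $1,450; Unit PH1 $400; Unit 5A $1,725; Unit G1 $1,025. Sum = $6,800.
Difference $6,775 − $6,800 = −$25 applied to Unit PH1: Unit PH1 becomes $375.

Unit 3B: $875 · Unit 2A: $1,325 · Unit PH2: $1,450 · Unit PH1: $375 · Unit 5A: $1,725 · Unit G1: $1,025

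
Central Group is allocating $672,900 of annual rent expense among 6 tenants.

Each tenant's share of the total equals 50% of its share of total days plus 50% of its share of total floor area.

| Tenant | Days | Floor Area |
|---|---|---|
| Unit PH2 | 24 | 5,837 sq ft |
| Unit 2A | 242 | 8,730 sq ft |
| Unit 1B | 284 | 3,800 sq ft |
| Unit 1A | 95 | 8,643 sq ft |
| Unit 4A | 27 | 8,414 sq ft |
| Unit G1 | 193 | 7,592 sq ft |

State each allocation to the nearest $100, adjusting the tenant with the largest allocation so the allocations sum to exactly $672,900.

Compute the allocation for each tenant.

Unit PH2: $55,000; Unit 2A: $162,300; Unit 1B: $140,200; Unit 1A: $104,600; Unit 4A: $76,300; Unit G1: $134,500

Days total 865; floor area total 43,016.
Combined weights (50% days + 50% floor area): Unit PH2 0.0817; Unit 2A 0.2414; Unit 1B 0.2083; Unit 1A 0.1554; Unit 4A 0.1134; Unit G1 0.1998.
Proportional shares: Unit PH2 54,989.17; Unit 2A 162,409.98; Unit 1B 140,186.24; Unit 1A 104,552.45; Unit 4A 76,312.08; Unit G1 134,450.08.
Rounded to nearest $100: Unit PH2 $55,000; Unit 2A $162,400; Unit 1B $140,200; Unit 1A $104,600; Unit 4A $76,300; Unit G1 $134,500. Sum = $673,000.
Difference $672,900 − $673,000 = −$100 applied to largest allocation (Unit 2A): Unit 2A becomes $162,300.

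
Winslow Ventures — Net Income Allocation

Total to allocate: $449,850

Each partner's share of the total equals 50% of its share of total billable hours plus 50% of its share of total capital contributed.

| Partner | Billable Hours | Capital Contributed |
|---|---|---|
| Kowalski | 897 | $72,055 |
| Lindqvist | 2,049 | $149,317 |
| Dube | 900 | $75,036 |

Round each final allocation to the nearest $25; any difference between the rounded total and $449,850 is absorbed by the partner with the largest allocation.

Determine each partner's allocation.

Totals — billable hours 3,846, capital contributed 296,408.
Composite weights (50% billable hours + 50% capital contributed): Kowalski 0.2382; Lindqvist 0.5183; Dube 0.2436.
Unrounded shares: Kowalski 107,137.02; Lindqvist 233,138.42; Dube 109,574.56.
Rounded to nearest $25: Kowalski $107,125; Lindqvist $233,150; Dube $109,575. Sum = $449,850.
Sum already equals the total — no adjustment.

Kowalski: $107,125; Lindqvist: $233,150; Dube: $109,575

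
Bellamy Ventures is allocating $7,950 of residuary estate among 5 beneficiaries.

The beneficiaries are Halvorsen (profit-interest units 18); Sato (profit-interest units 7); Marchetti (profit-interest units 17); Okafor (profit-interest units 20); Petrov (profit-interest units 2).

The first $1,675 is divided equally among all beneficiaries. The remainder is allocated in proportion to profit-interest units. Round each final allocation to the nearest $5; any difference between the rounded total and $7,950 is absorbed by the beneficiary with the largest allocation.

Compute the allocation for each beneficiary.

Equal tier: $1,675 ÷ 5 = $335 apiece.
Remainder $6,275 by profit-interest units (total 64): Halvorsen 1,764.84 → $1,765; Sato 686.33 → $685; Marchetti 1,666.80 → $1,665; Okafor 1,960.94 → $1,960; Petrov 196.09 → $195.
Rounding difference +$5 on remainder applied to Okafor.
Totals: Halvorsen $335 + $1,765 = $2,100; Sato $335 + $685 = $1,020; Marchetti $335 + $1,665 = $2,000; Okafor $335 + $1,965 = $2,300; Petrov $335 + $195 = $530.

Halvorsen: $2,100 · Sato: $1,020 · Marchetti: $2,000 · Okafor: $2,300 · Petrov: $530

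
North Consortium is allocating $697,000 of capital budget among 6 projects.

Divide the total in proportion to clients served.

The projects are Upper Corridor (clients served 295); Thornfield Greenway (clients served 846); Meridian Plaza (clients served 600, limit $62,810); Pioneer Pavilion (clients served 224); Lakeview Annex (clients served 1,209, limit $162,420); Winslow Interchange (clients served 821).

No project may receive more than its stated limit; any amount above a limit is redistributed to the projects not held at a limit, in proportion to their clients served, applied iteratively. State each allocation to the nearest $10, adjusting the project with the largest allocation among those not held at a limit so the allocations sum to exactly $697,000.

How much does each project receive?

Upper Corridor: $63,670 · Thornfield Greenway: $182,580 · Meridian Plaza: $62,810 · Pioneer Pavilion: $48,340 · Lakeview Annex: $162,420 · Winslow Interchange: $177,180

Total clients served = 3,995.
Pro-rata shares before constraints: Upper Corridor 51,468.09; Thornfield Greenway 147,600.00; Meridian Plaza 104,680.85; Pioneer Pavilion 39,080.85; Lakeview Annex 210,931.91; Winslow Interchange 143,238.30.
Cap binds for Meridian Plaza ($62,810), Lakeview Annex ($162,420); remaining pool $471,770 reallocated over remaining clients served 2,186.
Shares after redistribution: Upper Corridor 63,665.21 → $63,670; Thornfield Greenway 182,578.87 → $182,580; Pioneer Pavilion 48,342.40 → $48,340; Winslow Interchange 177,183.52 → $177,180.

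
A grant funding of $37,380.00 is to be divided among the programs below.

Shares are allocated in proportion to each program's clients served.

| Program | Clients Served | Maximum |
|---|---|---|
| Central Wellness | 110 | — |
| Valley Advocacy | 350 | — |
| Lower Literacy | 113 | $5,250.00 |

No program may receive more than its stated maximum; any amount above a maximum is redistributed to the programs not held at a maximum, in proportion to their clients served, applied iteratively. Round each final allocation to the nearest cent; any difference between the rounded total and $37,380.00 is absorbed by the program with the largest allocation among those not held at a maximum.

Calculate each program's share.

Combined clients served = 573.
Pro-rata shares before constraints: Central Wellness 7,175.9162; Valley Advocacy 22,832.4607; Lower Literacy 7,371.6230.
Held at cap: Lower Literacy ($5,250.00); balance $32,130.00 reallocated over remaining clients served 460.
Redistributed shares: Central Wellness 7,683.2609 → $7,683.26; Valley Advocacy 24,446.7391 → $24,446.74.

Central Wellness: $7,683.26 · Valley Advocacy: $24,446.74 · Lower Literacy: $5,250.00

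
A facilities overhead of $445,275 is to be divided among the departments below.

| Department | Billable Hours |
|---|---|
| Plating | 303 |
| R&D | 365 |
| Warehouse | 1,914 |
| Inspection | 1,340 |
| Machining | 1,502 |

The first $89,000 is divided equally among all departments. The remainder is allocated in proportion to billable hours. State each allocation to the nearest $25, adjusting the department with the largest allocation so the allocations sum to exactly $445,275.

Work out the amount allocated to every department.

First tranche $89,000 split equally: $17,800 each.
Remainder $356,275 by billable hours (total 5,424): Plating 19,902.53 → $19,900; R&D 23,975.00 → $23,975; Warehouse 125,720.93 → $125,725; Inspection 88,017.79 → $88,025; Machining 98,658.75 → $98,650.
Totals: Plating $17,800 + $19,900 = $37,700; R&D $17,800 + $23,975 = $41,775; Warehouse $17,800 + $125,725 = $143,525; Inspection $17,800 + $88,025 = $105,825; Machining $17,800 + $98,650 = $116,450.

Plating: $37,700; R&D: $41,775; Warehouse: $143,525; Inspection: $105,825; Machining: $116,450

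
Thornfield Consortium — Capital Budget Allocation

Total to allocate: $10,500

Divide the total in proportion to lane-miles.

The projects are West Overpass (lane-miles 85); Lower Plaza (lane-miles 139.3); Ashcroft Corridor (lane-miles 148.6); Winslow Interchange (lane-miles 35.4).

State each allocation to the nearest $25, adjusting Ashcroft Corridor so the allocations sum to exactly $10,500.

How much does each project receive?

West Overpass: $2,175 · Lower Plaza: $3,575 · Ashcroft Corridor: $3,850 · Winslow Interchange: $900

Total lane-miles = 408.3.
Pro-rata amounts: West Overpass 85/408.3 × $10,500 = 2,185.89; Lower Plaza 139.3/408.3 × $10,500 = 3,582.29; Ashcroft Corridor 148.6/408.3 × $10,500 = 3,821.45; Winslow Interchange 35.4/408.3 × $10,500 = 910.36.
Rounded to nearest $25: West Overpass $2,175; Lower Plaza $3,575; Ashcroft Corridor $3,825; Winslow Interchange $900. Sum = $10,475.
Difference $10,500 − $10,475 = +$25 applied to Ashcroft Corridor: Ashcroft Corridor becomes $3,850.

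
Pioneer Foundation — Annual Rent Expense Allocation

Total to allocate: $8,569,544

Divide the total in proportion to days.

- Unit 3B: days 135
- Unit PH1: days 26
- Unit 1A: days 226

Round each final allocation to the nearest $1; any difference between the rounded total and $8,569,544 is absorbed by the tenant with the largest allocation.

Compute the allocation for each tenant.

Sum of days: 387.
Raw shares: Unit 3B 135/387 × $8,569,544 = 2,989,375.81; Unit PH1 26/387 × $8,569,544 = 575,731.64; Unit 1A 226/387 × $8,569,544 = 5,004,436.55.
At nearest $1: Unit 3B $2,989,376; Unit PH1 $575,732; Unit 1A $5,004,437. Sum = $8,569,545.
Difference $8,569,544 − $8,569,545 = −$1 applied to largest allocation (Unit 1A): Unit 1A becomes $5,004,436.

Unit 3B: $2,989,376; Unit PH1: $575,732; Unit 1A: $5,004,436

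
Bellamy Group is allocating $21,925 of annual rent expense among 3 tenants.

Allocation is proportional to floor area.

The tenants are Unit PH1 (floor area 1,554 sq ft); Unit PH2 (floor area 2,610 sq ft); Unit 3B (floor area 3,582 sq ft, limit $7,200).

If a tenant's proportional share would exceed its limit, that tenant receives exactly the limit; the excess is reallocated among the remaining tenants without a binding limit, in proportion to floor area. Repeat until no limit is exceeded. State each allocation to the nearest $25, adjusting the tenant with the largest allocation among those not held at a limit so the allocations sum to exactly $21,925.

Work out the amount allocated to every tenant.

Total floor area = 7,746.
Pro-rata shares before constraints: Unit PH1 4,398.59; Unit PH2 7,387.59; Unit 3B 10,138.83.
Capped: Unit 3B ($7,200); remaining pool $14,725 reallocated over remaining floor area 4,164.
Redistributed shares: Unit PH1 5,495.35 → $5,500; Unit PH2 9,229.65 → $9,225.

Unit PH1: $5,500 · Unit PH2: $9,225 · Unit 3B: $7,200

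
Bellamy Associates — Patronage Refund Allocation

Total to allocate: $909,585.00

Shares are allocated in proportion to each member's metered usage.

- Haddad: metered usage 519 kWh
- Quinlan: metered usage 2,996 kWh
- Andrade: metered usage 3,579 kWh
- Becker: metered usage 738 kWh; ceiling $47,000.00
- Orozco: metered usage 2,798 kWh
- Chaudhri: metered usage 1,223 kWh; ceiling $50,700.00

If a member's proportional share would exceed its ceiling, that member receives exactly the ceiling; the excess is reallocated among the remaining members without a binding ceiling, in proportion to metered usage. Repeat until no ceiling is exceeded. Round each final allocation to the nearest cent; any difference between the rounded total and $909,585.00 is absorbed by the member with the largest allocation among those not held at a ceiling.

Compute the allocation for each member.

Haddad: $42,596.88 | Quinlan: $245,896.43 | Andrade: $293,746.09 | Becker: $47,000.00 | Orozco: $229,645.60 | Chaudhri: $50,700.00

Combined metered usage = 11,853.
Unconstrained shares: Haddad 39,827.4374; Quinlan 229,909.4457; Andrade 274,648.1663; Becker 56,633.2346; Orozco 214,715.1632; Chaudhri 93,851.5528.
Cap binds for Becker ($47,000.00), Chaudhri ($50,700.00); remaining pool $811,885.00 reallocated over remaining metered usage 9,892.
Shares after redistribution: Haddad 42,596.8778 → $42,596.88; Quinlan 245,896.4274 → $245,896.43; Andrade 293,746.0994 → $293,746.10; Orozco 229,645.5954 → $229,645.60.
Rounding difference −$0.01 applied to Andrade → $293,746.09.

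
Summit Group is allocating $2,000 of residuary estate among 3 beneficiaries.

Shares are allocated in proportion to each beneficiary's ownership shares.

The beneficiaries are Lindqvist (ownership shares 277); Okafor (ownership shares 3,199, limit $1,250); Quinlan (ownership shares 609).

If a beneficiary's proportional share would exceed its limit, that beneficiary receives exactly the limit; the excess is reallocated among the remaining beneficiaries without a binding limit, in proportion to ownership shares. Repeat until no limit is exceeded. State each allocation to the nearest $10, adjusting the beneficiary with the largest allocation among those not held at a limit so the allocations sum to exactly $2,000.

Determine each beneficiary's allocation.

Lindqvist: $230; Okafor: $1,250; Quinlan: $520

Ownership shares total: 4,085.
Unconstrained shares: Lindqvist 135.62; Okafor 1,566.22; Quinlan 298.16.
Cap binds for Okafor ($1,250); balance $750 reallocated over remaining ownership shares 886.
Shares after redistribution: Lindqvist 234.48 → $230; Quinlan 515.52 → $520.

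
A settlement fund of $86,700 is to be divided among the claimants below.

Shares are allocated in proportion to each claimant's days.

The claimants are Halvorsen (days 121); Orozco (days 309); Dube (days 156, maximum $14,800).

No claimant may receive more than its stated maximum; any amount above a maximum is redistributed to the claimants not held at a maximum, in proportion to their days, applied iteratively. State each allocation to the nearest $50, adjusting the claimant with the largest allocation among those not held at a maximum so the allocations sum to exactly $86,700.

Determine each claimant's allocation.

Sum of days: 586.
Proportional shares (ignoring caps): Halvorsen 17,902.22; Orozco 45,717.24; Dube 23,080.55.
Capped: Dube ($14,800); remaining pool $71,900 reallocated over remaining days 430.
Remaining shares: Halvorsen 20,232.33 → $20,250; Orozco 51,667.67 → $51,650.

Halvorsen: $20,250; Orozco: $51,650; Dube: $14,800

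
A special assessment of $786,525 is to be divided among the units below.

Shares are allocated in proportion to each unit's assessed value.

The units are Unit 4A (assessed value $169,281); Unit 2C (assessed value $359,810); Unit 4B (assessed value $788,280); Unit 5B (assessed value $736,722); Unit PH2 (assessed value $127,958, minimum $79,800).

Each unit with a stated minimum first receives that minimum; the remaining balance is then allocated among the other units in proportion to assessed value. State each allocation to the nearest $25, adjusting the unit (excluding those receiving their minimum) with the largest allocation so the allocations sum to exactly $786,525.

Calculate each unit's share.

Unit 4A: $58,250; Unit 2C: $123,800; Unit 4B: $271,200; Unit 5B: $253,475; Unit PH2: $79,800

Fund the minimums — Unit PH2 $79,800. Residual $706,725.
Residual split over remaining assessed value 2,054,093: Unit 4A 58,242.31 → $58,250; Unit 2C 123,795.14 → $123,800; Unit 4B 271,213.22 → $271,225; Unit 5B 253,474.33 → $253,475.
Rounding difference −$25 applied to Unit 4B → $271,200.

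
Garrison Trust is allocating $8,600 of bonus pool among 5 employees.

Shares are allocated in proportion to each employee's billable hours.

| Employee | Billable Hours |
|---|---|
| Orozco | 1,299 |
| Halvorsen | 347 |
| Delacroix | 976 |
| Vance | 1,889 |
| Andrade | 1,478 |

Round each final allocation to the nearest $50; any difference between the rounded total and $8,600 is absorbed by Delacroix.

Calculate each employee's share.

Orozco: $1,850; Halvorsen: $500; Delacroix: $1,450; Vance: $2,700; Andrade: $2,100

Total billable hours = 5,989.
Unrounded shares: Orozco 1,299/5,989 × $8,600 = 1,865.32; Halvorsen 347/5,989 × $8,600 = 498.28; Delacroix 976/5,989 × $8,600 = 1,401.50; Vance 1,889/5,989 × $8,600 = 2,712.54; Andrade 1,478/5,989 × $8,600 = 2,122.36.
Rounded to nearest $50: Orozco $1,850; Halvorsen $500; Delacroix $1,400; Vance $2,700; Andrade $2,100. Sum = $8,550.
Difference $8,600 − $8,550 = +$50 applied to Delacroix: Delacroix becomes $1,450.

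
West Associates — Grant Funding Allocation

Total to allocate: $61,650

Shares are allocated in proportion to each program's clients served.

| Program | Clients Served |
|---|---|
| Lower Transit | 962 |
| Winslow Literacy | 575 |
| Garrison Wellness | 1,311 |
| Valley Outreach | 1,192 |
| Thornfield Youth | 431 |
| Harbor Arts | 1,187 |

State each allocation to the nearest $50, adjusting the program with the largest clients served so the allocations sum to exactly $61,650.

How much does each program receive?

Sum of clients served: 5,658.
Pro-rata amounts: Lower Transit 962/5,658 × $61,650 = 10,482.03; Winslow Literacy 575/5,658 × $61,650 = 6,265.24; Garrison Wellness 1,311/5,658 × $61,650 = 14,284.76; Valley Outreach 1,192/5,658 × $61,650 = 12,988.12; Thornfield Youth 431/5,658 × $61,650 = 4,696.21; Harbor Arts 1,187/5,658 × $61,650 = 12,933.64.
Rounded to nearest $50: Lower Transit $10,500; Winslow Literacy $6,250; Garrison Wellness $14,300; Valley Outreach $13,000; Thornfield Youth $4,700; Harbor Arts $12,950. Sum = $61,700.
Difference $61,650 − $61,700 = −$50 applied to largest clients served (Garrison Wellness): Garrison Wellness becomes $14,250.

Lower Transit: $10,500; Winslow Literacy: $6,250; Garrison Wellness: $14,250; Valley Outreach: $13,000; Thornfield Youth: $4,700; Harbor Arts: $12,950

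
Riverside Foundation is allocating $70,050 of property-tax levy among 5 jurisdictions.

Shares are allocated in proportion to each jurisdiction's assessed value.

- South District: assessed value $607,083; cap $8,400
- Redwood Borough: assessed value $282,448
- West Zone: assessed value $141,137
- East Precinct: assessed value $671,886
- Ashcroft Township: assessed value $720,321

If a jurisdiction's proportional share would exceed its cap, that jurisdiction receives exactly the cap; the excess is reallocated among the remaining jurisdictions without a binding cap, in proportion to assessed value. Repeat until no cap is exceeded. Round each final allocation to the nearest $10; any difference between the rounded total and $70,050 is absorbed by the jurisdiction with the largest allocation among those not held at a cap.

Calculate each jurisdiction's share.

South District: $8,400; Redwood Borough: $9,590; West Zone: $4,790; East Precinct: $22,810; Ashcroft Township: $24,460

Total assessed value = 2,422,875.
Proportional shares (ignoring caps): South District 17,551.94; Redwood Borough 8,166.12; West Zone 4,080.54; East Precinct 19,425.52; Ashcroft Township 20,825.87.
Capped: South District ($8,400); balance $61,650 reallocated over remaining assessed value 1,815,792.
Remaining shares: Redwood Borough 9,589.71 → $9,590; West Zone 4,791.90 → $4,790; East Precinct 22,811.96 → $22,810; Ashcroft Township 24,456.43 → $24,460.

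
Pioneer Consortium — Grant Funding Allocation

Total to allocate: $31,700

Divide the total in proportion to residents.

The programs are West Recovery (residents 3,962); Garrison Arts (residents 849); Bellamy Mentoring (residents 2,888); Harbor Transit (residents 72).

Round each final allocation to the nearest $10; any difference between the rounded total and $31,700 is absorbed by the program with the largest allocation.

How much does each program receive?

Sum of residents: 7,771.
Pro-rata amounts: West Recovery 3,962/7,771 × $31,700 = 16,162.06; Garrison Arts 849/7,771 × $31,700 = 3,463.30; Bellamy Mentoring 2,888/7,771 × $31,700 = 11,780.93; Harbor Transit 72/7,771 × $31,700 = 293.71.
After rounding ($10): West Recovery $16,160; Garrison Arts $3,460; Bellamy Mentoring $11,780; Harbor Transit $290. Sum = $31,690.
Difference $31,700 − $31,690 = +$10 applied to largest allocation (West Recovery): West Recovery becomes $16,170.

West Recovery: $16,170; Garrison Arts: $3,460; Bellamy Mentoring: $11,780; Harbor Transit: $290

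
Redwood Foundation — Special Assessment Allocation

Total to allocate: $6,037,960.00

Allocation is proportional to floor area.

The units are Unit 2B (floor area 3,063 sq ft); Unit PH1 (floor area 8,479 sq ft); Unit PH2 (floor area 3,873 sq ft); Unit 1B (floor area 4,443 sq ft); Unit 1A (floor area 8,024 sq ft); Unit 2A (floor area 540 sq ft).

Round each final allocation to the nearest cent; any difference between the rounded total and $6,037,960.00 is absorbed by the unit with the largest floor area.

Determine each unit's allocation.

Unit 2B: $650,702.68; Unit PH1: $1,801,275.86; Unit PH2: $822,778.80; Unit 1B: $943,869.41; Unit 1A: $1,704,615.83; Unit 2A: $114,717.42

Combined floor area = 3,063 + 8,479 + 3,873 + 4,443 + 8,024 + 540 = 28,422.
Raw shares: Unit 2B 650,702.6768; Unit PH1 1,801,275.8722; Unit PH2 822,778.8009; Unit 1B 943,869.4068; Unit 1A 1,704,615.8272; Unit 2A 114,717.4161.
After rounding (cent): Unit 2B $650,702.68; Unit PH1 $1,801,275.87; Unit PH2 $822,778.80; Unit 1B $943,869.41; Unit 1A $1,704,615.83; Unit 2A $114,717.42. Sum = $6,037,960.01.
Difference $6,037,960.00 − $6,037,960.01 = −$0.01 applied to largest floor area (Unit PH1): Unit PH1 becomes $1,801,275.86.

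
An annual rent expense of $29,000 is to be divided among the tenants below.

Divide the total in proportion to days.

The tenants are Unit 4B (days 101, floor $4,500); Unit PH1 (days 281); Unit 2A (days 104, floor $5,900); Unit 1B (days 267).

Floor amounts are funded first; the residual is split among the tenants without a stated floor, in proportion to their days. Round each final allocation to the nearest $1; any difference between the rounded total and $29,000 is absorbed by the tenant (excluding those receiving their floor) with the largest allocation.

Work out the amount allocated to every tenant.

Unit 4B: $4,500; Unit PH1: $9,538; Unit 2A: $5,900; Unit 1B: $9,062

Guaranteed amounts: Unit 4B $4,500; Unit 2A $5,900. Residual $18,600.
Residual split over remaining days 548: Unit PH1 9,537.59 → $9,538; Unit 1B 9,062.41 → $9,062.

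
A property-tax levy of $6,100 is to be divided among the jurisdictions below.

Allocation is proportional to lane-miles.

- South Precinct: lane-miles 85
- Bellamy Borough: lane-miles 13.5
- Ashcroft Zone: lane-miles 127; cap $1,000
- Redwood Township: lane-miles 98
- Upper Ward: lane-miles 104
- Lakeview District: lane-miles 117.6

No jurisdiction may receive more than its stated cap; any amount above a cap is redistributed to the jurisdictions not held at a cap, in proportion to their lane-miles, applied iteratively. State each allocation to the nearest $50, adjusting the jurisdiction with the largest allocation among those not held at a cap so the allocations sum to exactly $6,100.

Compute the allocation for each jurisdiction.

Sum of lane-miles: 545.1.
Unconstrained shares: South Precinct 951.20; Bellamy Borough 151.07; Ashcroft Zone 1,421.21; Redwood Township 1,096.68; Upper Ward 1,163.82; Lakeview District 1,316.02.
Capped: Ashcroft Zone ($1,000); remaining pool $5,100 reallocated over remaining lane-miles 418.1.
Shares after redistribution: South Precinct 1,036.83 → $1,050; Bellamy Borough 164.67 → $150; Redwood Township 1,195.41 → $1,200; Upper Ward 1,268.60 → $1,250; Lakeview District 1,434.49 → $1,450.

South Precinct: $1,050 · Bellamy Borough: $150 · Ashcroft Zone: $1,000 · Redwood Township: $1,200 · Upper Ward: $1,250 · Lakeview District: $1,450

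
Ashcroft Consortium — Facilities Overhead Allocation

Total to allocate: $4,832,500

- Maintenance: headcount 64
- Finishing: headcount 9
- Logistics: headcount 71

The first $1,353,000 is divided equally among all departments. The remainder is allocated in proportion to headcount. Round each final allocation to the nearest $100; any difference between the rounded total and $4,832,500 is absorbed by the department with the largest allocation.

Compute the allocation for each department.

$1,353,000 shared equally gives $451,000 per department.
Remainder $3,479,500 by headcount (total 144): Maintenance 1,546,444.44 → $1,546,400; Finishing 217,468.75 → $217,500; Logistics 1,715,586.81 → $1,715,600.
Totals: Maintenance $451,000 + $1,546,400 = $1,997,400; Finishing $451,000 + $217,500 = $668,500; Logistics $451,000 + $1,715,600 = $2,166,600.

Maintenance: $1,997,400; Finishing: $668,500; Logistics: $2,166,600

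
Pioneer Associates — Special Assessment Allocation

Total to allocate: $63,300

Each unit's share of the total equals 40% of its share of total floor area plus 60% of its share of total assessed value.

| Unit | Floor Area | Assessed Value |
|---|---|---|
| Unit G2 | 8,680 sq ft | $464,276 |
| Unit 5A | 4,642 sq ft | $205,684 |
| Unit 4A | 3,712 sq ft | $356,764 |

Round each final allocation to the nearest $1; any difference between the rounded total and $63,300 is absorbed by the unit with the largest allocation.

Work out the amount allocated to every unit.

Unit G2: $30,076; Unit 5A: $14,509; Unit 4A: $18,715

Totals — floor area 17,034, assessed value 1,026,724.
Composite weights (40% floor area + 60% assessed value): Unit G2 0.4751; Unit 5A 0.2292; Unit 4A 0.2957.
Unrounded shares: Unit G2 30,076.53; Unit 5A 14,508.60; Unit 4A 18,714.88.
After rounding ($1): Unit G2 $30,077; Unit 5A $14,509; Unit 4A $18,715. Sum = $63,301.
Difference $63,300 − $63,301 = −$1 applied to largest allocation (Unit G2): Unit G2 becomes $30,076.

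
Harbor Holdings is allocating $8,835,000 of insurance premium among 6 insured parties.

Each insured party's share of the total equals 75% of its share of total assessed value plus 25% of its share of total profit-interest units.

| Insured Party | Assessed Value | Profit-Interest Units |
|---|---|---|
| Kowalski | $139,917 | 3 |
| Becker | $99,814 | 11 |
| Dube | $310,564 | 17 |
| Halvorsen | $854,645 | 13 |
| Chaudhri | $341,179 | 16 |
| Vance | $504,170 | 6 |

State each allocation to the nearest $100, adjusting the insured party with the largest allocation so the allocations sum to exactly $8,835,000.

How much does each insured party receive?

Totals — assessed value 2,250,289, profit-interest units 66.
Composite weights (75% assessed value + 25% profit-interest units): Kowalski 0.0580; Becker 0.0749; Dube 0.1679; Halvorsen 0.3341; Chaudhri 0.1743; Vance 0.1908.
Proportional shares: Kowalski 512,400.37; Becker 662,039.48; Dube 1,483,413.97; Halvorsen 2,951,663.10; Chaudhri 1,540,097.66; Vance 1,685,385.42.
At nearest $100: Kowalski $512,400; Becker $662,000; Dube $1,483,400; Halvorsen $2,951,700; Chaudhri $1,540,100; Vance $1,685,400. Sum = $8,835,000.
Sum already equals the total — no adjustment.

Kowalski: $512,400 · Becker: $662,000 · Dube: $1,483,400 · Halvorsen: $2,951,700 · Chaudhri: $1,540,100 · Vance: $1,685,400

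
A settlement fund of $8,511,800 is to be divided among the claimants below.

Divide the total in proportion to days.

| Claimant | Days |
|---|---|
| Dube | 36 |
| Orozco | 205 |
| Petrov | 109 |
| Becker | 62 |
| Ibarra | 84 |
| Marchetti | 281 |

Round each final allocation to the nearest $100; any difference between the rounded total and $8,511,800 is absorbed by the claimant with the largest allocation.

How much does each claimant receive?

Sum of days: 777.
Proportional shares: Dube 36/777 × $8,511,800 = 394,369.11; Orozco 205/777 × $8,511,800 = 2,245,713.00; Petrov 109/777 × $8,511,800 = 1,194,062.03; Becker 62/777 × $8,511,800 = 679,191.25; Ibarra 84/777 × $8,511,800 = 920,194.59; Marchetti 281/777 × $8,511,800 = 3,078,270.01.
After rounding ($100): Dube $394,400; Orozco $2,245,700; Petrov $1,194,100; Becker $679,200; Ibarra $920,200; Marchetti $3,078,300. Sum = $8,511,900.
Difference $8,511,800 − $8,511,900 = −$100 applied to largest allocation (Marchetti): Marchetti becomes $3,078,200.

Dube: $394,400 · Orozco: $2,245,700 · Petrov: $1,194,100 · Becker: $679,200 · Ibarra: $920,200 · Marchetti: $3,078,200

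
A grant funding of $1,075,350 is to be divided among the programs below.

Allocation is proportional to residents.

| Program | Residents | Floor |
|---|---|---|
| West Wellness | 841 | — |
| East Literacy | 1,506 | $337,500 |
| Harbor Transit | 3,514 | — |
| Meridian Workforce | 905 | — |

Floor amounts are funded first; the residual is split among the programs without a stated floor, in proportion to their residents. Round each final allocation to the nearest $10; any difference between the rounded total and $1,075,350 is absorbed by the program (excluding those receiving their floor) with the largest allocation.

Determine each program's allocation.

West Wellness: $117,970 · East Literacy: $337,500 · Harbor Transit: $492,930 · Meridian Workforce: $126,950

Guaranteed amounts: East Literacy $337,500. Residual $737,850.
Residual split over remaining residents 5,260: West Wellness 117,971.83 → $117,970; Harbor Transit 492,928.69 → $492,930; Meridian Workforce 126,949.48 → $126,950.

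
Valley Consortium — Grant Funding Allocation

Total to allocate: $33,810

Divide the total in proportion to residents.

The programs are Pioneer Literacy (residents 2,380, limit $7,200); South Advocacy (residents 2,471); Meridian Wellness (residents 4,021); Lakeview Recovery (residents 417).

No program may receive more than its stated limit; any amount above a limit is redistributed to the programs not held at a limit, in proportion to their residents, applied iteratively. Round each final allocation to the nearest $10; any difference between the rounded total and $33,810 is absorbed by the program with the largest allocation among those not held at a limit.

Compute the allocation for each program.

Pioneer Literacy: $7,200 · South Advocacy: $9,520 · Meridian Wellness: $15,480 · Lakeview Recovery: $1,610

Total residents = 9,289.
Proportional shares (ignoring caps): Pioneer Literacy 8,662.70; South Advocacy 8,993.92; Meridian Wellness 14,635.59; Lakeview Recovery 1,517.79.
Capped: Pioneer Literacy ($7,200); remaining pool $26,610 reallocated over remaining residents 6,909.
Shares after redistribution: South Advocacy 9,517.05 → $9,520; Meridian Wellness 15,486.87 → $15,490; Lakeview Recovery 1,606.07 → $1,610.
Rounding difference −$10 applied to Meridian Wellness → $15,480.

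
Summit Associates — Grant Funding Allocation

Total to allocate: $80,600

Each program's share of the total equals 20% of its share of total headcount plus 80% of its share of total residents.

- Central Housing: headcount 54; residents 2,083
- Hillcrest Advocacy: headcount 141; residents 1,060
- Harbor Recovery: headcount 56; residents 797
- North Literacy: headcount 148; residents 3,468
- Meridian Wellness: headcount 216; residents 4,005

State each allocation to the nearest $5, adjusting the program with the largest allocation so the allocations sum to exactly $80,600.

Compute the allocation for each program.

Central Housing: $13,185 | Hillcrest Advocacy: $9,685 | Harbor Recovery: $5,970 | North Literacy: $23,470 | Meridian Wellness: $28,290

Headcount total 615; residents total 11,413.
Combined weights (20% headcount + 80% residents): Central Housing 0.1636; Hillcrest Advocacy 0.1202; Harbor Recovery 0.0741; North Literacy 0.2912; Meridian Wellness 0.3510.
Proportional shares: Central Housing 13,183.73; Hillcrest Advocacy 9,684.48; Harbor Recovery 5,970.65; North Literacy 23,472.44; Meridian Wellness 28,288.70.
At nearest $5: Central Housing $13,185; Hillcrest Advocacy $9,685; Harbor Recovery $5,970; North Literacy $23,470; Meridian Wellness $28,290. Sum = $80,600.
Rounded total matches; no reconciliation needed.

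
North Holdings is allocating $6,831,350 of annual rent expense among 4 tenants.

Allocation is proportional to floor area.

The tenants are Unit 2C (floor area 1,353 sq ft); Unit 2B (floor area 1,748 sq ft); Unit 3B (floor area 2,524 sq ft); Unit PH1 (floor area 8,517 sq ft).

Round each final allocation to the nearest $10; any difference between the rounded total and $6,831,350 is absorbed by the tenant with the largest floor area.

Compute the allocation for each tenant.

Sum of floor area: 1,353 + 1,748 + 2,524 + 8,517 = 14,142.
Pro-rata amounts: Unit 2C 653,572.09; Unit 2B 844,378.43; Unit 3B 1,219,228.36; Unit PH1 4,114,171.12.
After rounding ($10): Unit 2C $653,570; Unit 2B $844,380; Unit 3B $1,219,230; Unit PH1 $4,114,170. Sum = $6,831,350.
Sum already equals the total — no adjustment.

Unit 2C: $653,570 · Unit 2B: $844,380 · Unit 3B: $1,219,230 · Unit PH1: $4,114,170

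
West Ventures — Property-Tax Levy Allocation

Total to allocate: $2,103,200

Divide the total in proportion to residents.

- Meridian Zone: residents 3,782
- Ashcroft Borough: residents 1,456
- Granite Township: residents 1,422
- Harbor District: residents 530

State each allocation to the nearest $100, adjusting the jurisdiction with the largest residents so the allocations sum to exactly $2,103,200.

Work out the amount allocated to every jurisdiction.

Meridian Zone: $1,106,300 | Ashcroft Borough: $425,900 | Granite Township: $416,000 | Harbor District: $155,000

Total residents = 3,782 + 1,456 + 1,422 + 530 = 7,190.
Unrounded shares: Meridian Zone 1,106,300.75; Ashcroft Borough 425,905.31; Granite Township 415,959.72; Harbor District 155,034.21.
Rounded to nearest $100: Meridian Zone $1,106,300; Ashcroft Borough $425,900; Granite Township $416,000; Harbor District $155,000. Sum = $2,103,200.
Sum already equals the total — no adjustment.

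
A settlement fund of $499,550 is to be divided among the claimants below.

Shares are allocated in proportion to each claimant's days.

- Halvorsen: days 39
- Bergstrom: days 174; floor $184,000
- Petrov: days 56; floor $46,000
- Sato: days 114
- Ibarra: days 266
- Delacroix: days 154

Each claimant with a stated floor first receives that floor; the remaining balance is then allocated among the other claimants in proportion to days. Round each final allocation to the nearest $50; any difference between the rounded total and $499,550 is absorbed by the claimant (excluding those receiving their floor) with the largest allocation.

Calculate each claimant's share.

Minimums first: Bergstrom $184,000; Petrov $46,000. Balance $269,550.
Balance split over remaining days 573: Halvorsen 18,346.34 → $18,350; Sato 53,627.75 → $53,650; Ibarra 125,131.41 → $125,150; Delacroix 72,444.50 → $72,450.
Rounding difference −$50 applied to Ibarra → $125,100.

Halvorsen: $18,350 · Bergstrom: $184,000 · Petrov: $46,000 · Sato: $53,650 · Ibarra: $125,100 · Delacroix: $72,450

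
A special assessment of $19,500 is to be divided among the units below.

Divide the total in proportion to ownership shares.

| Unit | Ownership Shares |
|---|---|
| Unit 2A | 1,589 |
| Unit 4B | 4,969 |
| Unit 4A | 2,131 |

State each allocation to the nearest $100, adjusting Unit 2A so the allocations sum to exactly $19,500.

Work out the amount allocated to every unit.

Combined ownership shares = 8,689.
Pro-rata amounts: Unit 2A 1,589/8,689 × $19,500 = 3,566.06; Unit 4B 4,969/8,689 × $19,500 = 11,151.51; Unit 4A 2,131/8,689 × $19,500 = 4,782.43.
Rounded to nearest $100: Unit 2A $3,600; Unit 4B $11,200; Unit 4A $4,800. Sum = $19,600.
Difference $19,500 − $19,600 = −$100 applied to Unit 2A: Unit 2A becomes $3,500.

Unit 2A: $3,500; Unit 4B: $11,200; Unit 4A: $4,800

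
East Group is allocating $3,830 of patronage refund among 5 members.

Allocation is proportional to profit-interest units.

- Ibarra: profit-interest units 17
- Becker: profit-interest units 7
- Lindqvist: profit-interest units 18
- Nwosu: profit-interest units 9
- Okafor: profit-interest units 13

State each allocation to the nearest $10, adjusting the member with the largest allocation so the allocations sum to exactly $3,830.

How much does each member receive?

Total profit-interest units = 64.
Pro-rata amounts: Ibarra 17/64 × $3,830 = 1,017.34; Becker 7/64 × $3,830 = 418.91; Lindqvist 18/64 × $3,830 = 1,077.19; Nwosu 9/64 × $3,830 = 538.59; Okafor 13/64 × $3,830 = 777.97.
After rounding ($10): Ibarra $1,020; Becker $420; Lindqvist $1,080; Nwosu $540; Okafor $780. Sum = $3,840.
Difference $3,830 − $3,840 = −$10 applied to largest allocation (Lindqvist): Lindqvist becomes $1,070.

Ibarra: $1,020 | Becker: $420 | Lindqvist: $1,070 | Nwosu: $540 | Okafor: $780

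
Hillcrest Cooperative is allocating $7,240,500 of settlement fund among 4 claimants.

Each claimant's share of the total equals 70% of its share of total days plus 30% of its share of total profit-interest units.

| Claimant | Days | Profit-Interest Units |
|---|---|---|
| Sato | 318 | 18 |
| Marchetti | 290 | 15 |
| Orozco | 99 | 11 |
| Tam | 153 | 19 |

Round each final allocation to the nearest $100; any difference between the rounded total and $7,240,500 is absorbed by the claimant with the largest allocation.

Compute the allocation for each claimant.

Totals — days 860, profit-interest units 63.
Combined weights (70% days + 30% profit-interest units): Sato 0.3446; Marchetti 0.3075; Orozco 0.1330; Tam 0.2150.
Pro-rata amounts: Sato 2,494,725.10; Marchetti 2,226,273.34; Orozco 962,713.88; Tam 1,556,787.68.
Rounded to nearest $100: Sato $2,494,700; Marchetti $2,226,300; Orozco $962,700; Tam $1,556,800. Sum = $7,240,500.
Sum already equals the total — no adjustment.

Sato: $2,494,700 | Marchetti: $2,226,300 | Orozco: $962,700 | Tam: $1,556,800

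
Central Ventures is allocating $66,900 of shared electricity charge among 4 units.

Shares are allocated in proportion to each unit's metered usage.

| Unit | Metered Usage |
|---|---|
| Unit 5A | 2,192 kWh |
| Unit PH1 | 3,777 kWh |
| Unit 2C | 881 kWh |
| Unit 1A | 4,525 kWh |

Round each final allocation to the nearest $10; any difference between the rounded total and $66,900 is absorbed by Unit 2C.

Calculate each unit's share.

Combined metered usage = 11,375.
Proportional shares: Unit 5A 2,192/11,375 × $66,900 = 12,891.85; Unit PH1 3,777/11,375 × $66,900 = 22,213.74; Unit 2C 881/11,375 × $66,900 = 5,181.44; Unit 1A 4,525/11,375 × $66,900 = 26,612.97.
After rounding ($10): Unit 5A $12,890; Unit PH1 $22,210; Unit 2C $5,180; Unit 1A $26,610. Sum = $66,890.
Difference $66,900 − $66,890 = +$10 applied to Unit 2C: Unit 2C becomes $5,190.

Unit 5A: $12,890; Unit PH1: $22,210; Unit 2C: $5,190; Unit 1A: $26,610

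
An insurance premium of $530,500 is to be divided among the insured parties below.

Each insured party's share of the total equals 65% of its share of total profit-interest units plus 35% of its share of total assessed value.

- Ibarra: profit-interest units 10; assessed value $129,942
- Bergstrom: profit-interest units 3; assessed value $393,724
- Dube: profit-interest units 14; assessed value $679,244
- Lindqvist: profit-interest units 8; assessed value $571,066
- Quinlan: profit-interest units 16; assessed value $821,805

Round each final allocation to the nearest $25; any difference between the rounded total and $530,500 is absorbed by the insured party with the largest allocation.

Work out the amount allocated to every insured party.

Profit-interest units total 51; assessed value total 2,595,781.
Composite weights (65% profit-interest units + 35% assessed value): Ibarra 0.1450; Bergstrom 0.0913; Dube 0.2700; Lindqvist 0.1790; Quinlan 0.3147.
Proportional shares: Ibarra 76,907.44; Bergstrom 48,446.72; Dube 143,243.85; Lindqvist 94,938.28; Quinlan 166,963.72.
After rounding ($25): Ibarra $76,900; Bergstrom $48,450; Dube $143,250; Lindqvist $94,950; Quinlan $166,975. Sum = $530,525.
Difference $530,500 − $530,525 = −$25 applied to largest allocation (Quinlan): Quinlan becomes $166,950.

Ibarra: $76,900 | Bergstrom: $48,450 | Dube: $143,250 | Lindqvist: $94,950 | Quinlan: $166,950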